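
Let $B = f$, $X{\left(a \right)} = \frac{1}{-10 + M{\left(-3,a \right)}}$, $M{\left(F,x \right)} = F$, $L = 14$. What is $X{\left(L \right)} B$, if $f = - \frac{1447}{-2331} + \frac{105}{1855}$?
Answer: $- \frac{83684}{1606059} \approx -0.052105$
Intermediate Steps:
$f = \frac{83684}{123543}$ ($f = \left(-1447\right) \left(- \frac{1}{2331}\right) + 105 \cdot \frac{1}{1855} = \frac{1447}{2331} + \frac{3}{53} = \frac{83684}{123543} \approx 0.67737$)
$X{\left(a \right)} = - \frac{1}{13}$ ($X{\left(a \right)} = \frac{1}{-10 - 3} = \frac{1}{-13} = - \frac{1}{13}$)
$B = \frac{83684}{123543} \approx 0.67737$
$X{\left(L \right)} B = \left(- \frac{1}{13}\right) \frac{83684}{123543} = - \frac{83684}{1606059}$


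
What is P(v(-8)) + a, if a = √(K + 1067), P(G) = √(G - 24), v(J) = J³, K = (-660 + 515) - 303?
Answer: √619 + 2*I*√134 ≈ 24.88 + 23.152*I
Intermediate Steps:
K = -448 (K = -145 - 303 = -448)
P(G) = √(-24 + G)
a = √619 (a = √(-448 + 1067) = √619 ≈ 24.880)
P(v(-8)) + a = √(-24 + (-8)³) + √619 = √(-24 - 512) + √619 = √(-536) + √619 = 2*I*√134 + √619 = √619 + 2*I*√134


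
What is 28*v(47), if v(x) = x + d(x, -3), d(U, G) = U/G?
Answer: 2632/3 ≈ 877.33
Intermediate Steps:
v(x) = 2*x/3 (v(x) = x + x/(-3) = x + x*(-⅓) = x - x/3 = 2*x/3)
28*v(47) = 28*((⅔)*47) = 28*(94/3) = 2632/3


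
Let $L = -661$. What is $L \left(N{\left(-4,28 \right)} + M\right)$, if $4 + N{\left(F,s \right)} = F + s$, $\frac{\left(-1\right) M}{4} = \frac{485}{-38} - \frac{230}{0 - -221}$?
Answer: $- \frac{208763630}{4199} \approx -49717.0$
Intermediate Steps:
$M = \frac{231850}{4199}$ ($M = - 4 \left(\frac{485}{-38} - \frac{230}{0 - -221}\right) = - 4 \left(485 \left(- \frac{1}{38}\right) - \frac{230}{0 + 221}\right) = - 4 \left(- \frac{485}{38} - \frac{230}{221}\right) = \left(-4\right) \left(- \frac{115925}{8398}\right) = \frac{231850}{4199} \approx 55.216$)
$N{\left(F,s \right)} = -4 + F + s$ ($N{\left(F,s \right)} = -4 + \left(F + s\right) = -4 + F + s$)
$L \left(N{\left(-4,28 \right)} + M\right) = - 661 \left(\left(-4 - 4 + 28\right) + \frac{231850}{4199}\right) = - 661 \left(20 + \frac{231850}{4199}\right) = \left(-661\right) \frac{315830}{4199} = - \frac{208763630}{4199}$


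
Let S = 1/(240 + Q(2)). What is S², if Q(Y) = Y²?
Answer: 1/59536 ≈ 1.6797e-5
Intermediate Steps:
S = 1/244 (S = 1/(240 + 2²) = 1/(240 + 4) = 1/244 ≈ 0.0040984)
S² = (1/244)² = 1/59536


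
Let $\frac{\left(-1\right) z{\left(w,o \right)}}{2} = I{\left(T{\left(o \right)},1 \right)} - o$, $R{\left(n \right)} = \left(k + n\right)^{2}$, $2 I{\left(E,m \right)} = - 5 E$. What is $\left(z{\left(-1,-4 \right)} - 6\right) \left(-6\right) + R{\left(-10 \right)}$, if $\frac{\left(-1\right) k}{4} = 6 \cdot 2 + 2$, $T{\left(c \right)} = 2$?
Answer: $4380$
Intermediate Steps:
$k = -56$ ($k = - 4 \left(6 \cdot 2 + 2\right) = - 4 \left(12 + 2\right) = \left(-4\right) 14 = -56$)
$I{\left(E,m \right)} = - \frac{5 E}{2}$ ($I{\left(E,m \right)} = \frac{\left(-5\right) E}{2} = - \frac{5 E}{2}$)
$R{\left(n \right)} = \left(-56 + n\right)^{2}$
$z{\left(w,o \right)} = 10 + 2 o$ ($z{\left(w,o \right)} = - 2 \left(\left(- \frac{5}{2}\right) 2 - o\right) = - 2 \left(-5 - o\right) = 10 + 2 o$)
$\left(z{\left(-1,-4 \right)} - 6\right) \left(-6\right) + R{\left(-10 \right)} = \left(\left(10 + 2 \left(-4\right)\right) - 6\right) \left(-6\right) + \left(-56 - 10\right)^{2} = \left(\left(10 - 8\right) - 6\right) \left(-6\right) + \left(-66\right)^{2} = \left(2 - 6\right) \left(-6\right) + 4356 = \left(-4\right) \left(-6\right) + 4356 = 24 + 4356 = 4380$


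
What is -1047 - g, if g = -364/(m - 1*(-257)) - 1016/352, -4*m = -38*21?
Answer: -346381/332 ≈ -1043.3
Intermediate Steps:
m = 399/2 (m = -(-19)*21/2 = -¼*(-798) = 399/2 ≈ 199.50)
g = -1223/332 (g = -364/(399/2 - 1*(-257)) - 1016/352 = -364/(399/2 + 257) - 1016*1/352 = -364/913/2 - 127/44 = -364*2/913 - 127/44 = -728/913 - 127/44 = -1223/332 ≈ -3.6837)
-1047 - g = -1047 - 1*(-1223/332) = -1047 + 1223/332 = -346381/332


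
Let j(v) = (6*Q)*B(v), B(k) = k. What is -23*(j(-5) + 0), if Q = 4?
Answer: 2760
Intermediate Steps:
j(v) = 24*v (j(v) = (6*4)*v = 24*v)
-23*(j(-5) + 0) = -23*(24*(-5) + 0) = -23*(-120 + 0) = -23*(-120) = 2760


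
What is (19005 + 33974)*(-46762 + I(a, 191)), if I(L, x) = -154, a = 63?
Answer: -2485562764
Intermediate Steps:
(19005 + 33974)*(-46762 + I(a, 191)) = (19005 + 33974)*(-46762 - 154) = 52979*(-46916) = -2485562764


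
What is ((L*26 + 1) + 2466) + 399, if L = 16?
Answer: 3282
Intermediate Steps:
((L*26 + 1) + 2466) + 399 = ((16*26 + 1) + 2466) + 399 = ((416 + 1) + 2466) + 399 = (417 + 2466) + 399 = 2883 + 399 = 3282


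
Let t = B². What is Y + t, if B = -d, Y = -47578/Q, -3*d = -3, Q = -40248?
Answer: 43913/20124 ≈ 2.1821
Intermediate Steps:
d = 1 (d = -⅓*(-3) = 1)
Y = 23789/20124 (Y = -47578/(-40248) = -47578*(-1/40248) = 23789/20124 ≈ 1.1821)
B = -1 (B = -1*1 = -1)
t = 1 (t = (-1)² = 1)
Y + t = 23789/20124 + 1 = 43913/20124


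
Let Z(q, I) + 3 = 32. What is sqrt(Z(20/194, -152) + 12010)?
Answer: sqrt(12039) ≈ 109.72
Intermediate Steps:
Z(q, I) = 29 (Z(q, I) = -3 + 32 = 29)
sqrt(Z(20/194, -152) + 12010) = sqrt(29 + 12010) = sqrt(12039)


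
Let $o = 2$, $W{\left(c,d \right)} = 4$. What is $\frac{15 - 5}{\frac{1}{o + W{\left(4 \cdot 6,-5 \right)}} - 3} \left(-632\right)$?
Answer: $\frac{37920}{17} \approx 2230.6$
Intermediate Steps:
$\frac{15 - 5}{\frac{1}{o + W{\left(4 \cdot 6,-5 \right)}} - 3} \left(-632\right) = \frac{15 - 5}{\frac{1}{2 + 4} - 3} \left(-632\right) = \frac{10}{\frac{1}{6} - 3} \left(-632\right) = \frac{10}{- \frac{17}{6}} \left(-632\right) = 10 \left(- \frac{6}{17}\right) \left(-632\right) = \left(- \frac{60}{17}\right) \left(-632\right) = \frac{37920}{17}$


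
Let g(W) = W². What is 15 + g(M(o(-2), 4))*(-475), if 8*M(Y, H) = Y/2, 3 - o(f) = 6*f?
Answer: -103035/256 ≈ -402.48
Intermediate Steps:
o(f) = 3 - 6*f
M(Y, H) = Y/16 (M(Y, H) = (Y/2)/8 = Y/16)
15 + g(M(o(-2), 4))*(-475) = 15 + ((3 - 6*(-2))/16)²*(-475) = 15 + ((3 + 12)/16)²*(-475) = 15 + ((1/16)*15)²*(-475) = 15 + (15/16)²*(-475) = 15 + (225/256)*(-475) = 15 - 106875/256 = -103035/256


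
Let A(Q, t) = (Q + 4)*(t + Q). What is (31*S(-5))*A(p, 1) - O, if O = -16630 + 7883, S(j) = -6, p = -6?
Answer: 6887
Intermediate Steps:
A(Q, t) = (4 + Q)*(Q + t)
O = -8747
(31*S(-5))*A(p, 1) - O = (31*(-6))*((-6)² + 4*(-6) + 4*1 - 6*1) - 1*(-8747) = -186*(36 - 24 + 4 - 6) + 8747 = -186*10 + 8747 = -1860 + 8747 = 6887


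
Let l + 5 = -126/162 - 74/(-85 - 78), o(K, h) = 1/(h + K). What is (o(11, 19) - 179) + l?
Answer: -2703541/14670 ≈ -184.29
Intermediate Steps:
o(K, h) = 1/(K + h)
l = -7810/1467 (l = -5 + (-126/162 - 74/(-85 - 78)) = -5 + (-126*1/162 - 74/(-163)) = -5 + (-7/9 - 74*(-1/163)) = -5 + (-7/9 + 74/163) = -5 - 475/1467 = -7810/1467 ≈ -5.3238)
(o(11, 19) - 179) + l = (1/(11 + 19) - 179) - 7810/1467 = (1/30 - 179) - 7810/1467 = -5369/30 - 7810/1467 = -2703541/14670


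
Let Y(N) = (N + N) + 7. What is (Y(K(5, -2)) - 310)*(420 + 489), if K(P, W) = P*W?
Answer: -293607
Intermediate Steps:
Y(N) = 7 + 2*N (Y(N) = 2*N + 7 = 7 + 2*N)
(Y(K(5, -2)) - 310)*(420 + 489) = ((7 + 2*(5*(-2))) - 310)*(420 + 489) = ((7 + 2*(-10)) - 310)*909 = ((7 - 20) - 310)*909 = (-13 - 310)*909 = -323*909 = -293607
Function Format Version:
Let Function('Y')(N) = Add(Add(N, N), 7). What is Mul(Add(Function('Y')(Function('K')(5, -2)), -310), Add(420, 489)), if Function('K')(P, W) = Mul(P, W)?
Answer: -293607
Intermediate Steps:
Function('Y')(N) = Add(7, Mul(2, N)) (Function('Y')(N) = Add(Mul(2, N), 7) = Add(7, Mul(2, N)))
Mul(Add(Function('Y')(Function('K')(5, -2)), -310), Add(420, 489)) = Mul(Add(Add(7, Mul(2, Mul(5, -2))), -310), Add(420, 489)) = Mul(Add(Add(7, Mul(2, -10)), -310), 909) = Mul(Add(Add(7, -20), -310), 909) = Mul(Add(-13, -310), 909) = Mul(-323, 909) = -293607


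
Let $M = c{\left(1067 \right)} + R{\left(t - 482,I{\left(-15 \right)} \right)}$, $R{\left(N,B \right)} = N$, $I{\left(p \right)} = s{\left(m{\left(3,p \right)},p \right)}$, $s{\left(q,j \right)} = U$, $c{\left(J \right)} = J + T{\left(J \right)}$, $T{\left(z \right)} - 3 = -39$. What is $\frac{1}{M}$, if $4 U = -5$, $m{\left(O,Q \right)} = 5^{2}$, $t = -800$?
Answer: $- \frac{1}{251} \approx -0.0039841$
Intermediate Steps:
$T{\left(z \right)} = -36$ ($T{\left(z \right)} = 3 - 39 = -36$)
$m{\left(O,Q \right)} = 25$
$U = - \frac{5}{4}$ ($U = \frac{1}{4} \left(-5\right) = - \frac{5}{4} \approx -1.25$)
$c{\left(J \right)} = -36 + J$ ($c{\left(J \right)} = J - 36 = -36 + J$)
$s{\left(q,j \right)} = - \frac{5}{4}$
$I{\left(p \right)} = - \frac{5}{4}$
$M = -251$ ($M = \left(-36 + 1067\right) - 1282 = 1031 - 1282 = -251$)
$\frac{1}{M} = \frac{1}{-251} = - \frac{1}{251}$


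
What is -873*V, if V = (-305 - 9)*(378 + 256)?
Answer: 173793348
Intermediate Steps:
V = -199076 (V = -314*634 = -199076)
-873*V = -873*(-199076) = 173793348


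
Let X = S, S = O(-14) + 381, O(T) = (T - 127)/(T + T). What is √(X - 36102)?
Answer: I*√7000329/14 ≈ 188.99*I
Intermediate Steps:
O(T) = (-127 + T)/(2*T) (O(T) = (-127 + T)/((2*T)) = (-127 + T)*(1/(2*T)) = (-127 + T)/(2*T))
S = 10809/28 (S = (½)*(-127 - 14)/(-14) + 381 = (½)*(-1/14)*(-141) + 381 = 141/28 + 381 = 10809/28 ≈ 386.04)
X = 10809/28 ≈ 386.04
√(X - 36102) = √(10809/28 - 36102) = √(-1000047/28) = I*√7000329/14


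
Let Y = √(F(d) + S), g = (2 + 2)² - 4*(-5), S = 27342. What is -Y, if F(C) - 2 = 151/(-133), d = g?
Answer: -√483667933/133 ≈ -165.36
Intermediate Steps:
g = 36 (g = 4² + 20 = 16 + 20 = 36)
d = 36
F(C) = 115/133 (F(C) = 2 + 151/(-133) = 2 + 151*(-1/133) = 2 - 151/133 = 115/133)
Y = √483667933/133 (Y = √(115/133 + 27342) = √(3636601/133) = √483667933/133 ≈ 165.36)
-Y = -√483667933/133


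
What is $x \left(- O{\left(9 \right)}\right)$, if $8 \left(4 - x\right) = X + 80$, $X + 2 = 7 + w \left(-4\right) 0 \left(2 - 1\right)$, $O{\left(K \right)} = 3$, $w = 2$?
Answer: $\frac{159}{8} \approx 19.875$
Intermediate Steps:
$X = 5$ ($X = -2 + \left(7 + 2 \left(-4\right) 0 \left(2 - 1\right)\right) = -2 + \left(7 + \left(-8\right) 0 \cdot 1\right) = -2 + \left(7 + 0 \cdot 1\right) = -2 + \left(7 + 0\right) = -2 + 7 = 5$)
$x = - \frac{53}{8}$ ($x = 4 - \frac{5 + 80}{8} = 4 - \frac{85}{8} = - \frac{53}{8} \approx -6.625$)
$x \left(- O{\left(9 \right)}\right) = - \frac{53 \left(\left(-1\right) 3\right)}{8} = \left(- \frac{53}{8}\right) \left(-3\right) = \frac{159}{8}$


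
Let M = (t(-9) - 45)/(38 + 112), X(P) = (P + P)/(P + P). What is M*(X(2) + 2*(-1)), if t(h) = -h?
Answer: 6/25 ≈ 0.24000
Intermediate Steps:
X(P) = 1 (X(P) = (2*P)/((2*P)) = (2*P)*(1/(2*P)) = 1)
M = -6/25 (M = (-1*(-9) - 45)/(38 + 112) = (9 - 45)/150 = -36*1/150 = -6/25 ≈ -0.24000)
M*(X(2) + 2*(-1)) = -6*(1 + 2*(-1))/25 = -6*(1 - 2)/25 = -6/25*(-1) = 6/25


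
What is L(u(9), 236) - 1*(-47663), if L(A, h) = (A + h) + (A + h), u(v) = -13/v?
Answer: 433189/9 ≈ 48132.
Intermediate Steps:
L(A, h) = 2*A + 2*h
L(u(9), 236) - 1*(-47663) = (2*(-13/9) + 2*236) - 1*(-47663) = (2*(-13*⅑) + 472) + 47663 = (2*(-13/9) + 472) + 47663 = (-26/9 + 472) + 47663 = 4222/9 + 47663 = 433189/9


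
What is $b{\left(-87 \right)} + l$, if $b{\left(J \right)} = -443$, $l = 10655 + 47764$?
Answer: $57976$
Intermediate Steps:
$l = 58419$
$b{\left(-87 \right)} + l = -443 + 58419 = 57976$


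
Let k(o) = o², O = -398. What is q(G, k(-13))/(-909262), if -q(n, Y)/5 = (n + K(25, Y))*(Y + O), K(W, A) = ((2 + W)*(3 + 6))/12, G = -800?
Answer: 3571255/3637048 ≈ 0.98191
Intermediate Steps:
K(W, A) = 3/2 + 3*W/4 (K(W, A) = ((2 + W)*9)*(1/12) = (18 + 9*W)*(1/12) = 3/2 + 3*W/4)
q(n, Y) = -5*(-398 + Y)*(81/4 + n) (q(n, Y) = -5*(n + (3/2 + (¾)*25))*(Y - 398) = -5*(n + (3/2 + 75/4))*(-398 + Y) = -5*(n + 81/4)*(-398 + Y) = -5*(81/4 + n)*(-398 + Y) = -5*(-398 + Y)*(81/4 + n))
q(G, k(-13))/(-909262) = (80595/2 + 1990*(-800) - 405/4*(-13)² - 5*(-13)²*(-800))/(-909262) = (80595/2 - 1592000 - 405/4*169 - 5*169*(-800))*(-1/909262) = (80595/2 - 1592000 - 68445/4 + 676000)*(-1/909262) = -3571255/4*(-1/909262) = 3571255/3637048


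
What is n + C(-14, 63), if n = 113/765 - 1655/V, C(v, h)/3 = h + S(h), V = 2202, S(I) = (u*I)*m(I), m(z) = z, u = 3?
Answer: 20163485017/561510 ≈ 35909.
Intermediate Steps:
S(I) = 3*I**2 (S(I) = (3*I)*I = 3*I**2)
C(v, h) = 3*h + 9*h**2 (C(v, h) = 3*(h + 3*h**2) = 3*h + 9*h**2)
n = -339083/561510 (n = 113/765 - 1655/2202 = -339083/561510 ≈ -0.60388)
n + C(-14, 63) = -339083/561510 + 3*63*(1 + 3*63) = -339083/561510 + 3*63*(1 + 189) = -339083/561510 + 3*63*190 = -339083/561510 + 35910 = 20163485017/561510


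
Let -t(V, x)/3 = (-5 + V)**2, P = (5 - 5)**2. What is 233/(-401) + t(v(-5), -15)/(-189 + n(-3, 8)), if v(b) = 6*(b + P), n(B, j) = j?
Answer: 1431502/72581 ≈ 19.723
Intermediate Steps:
P = 0 (P = 0**2 = 0)
v(b) = 6*b (v(b) = 6*(b + 0) = 6*b)
t(V, x) = -3*(-5 + V)**2
233/(-401) + t(v(-5), -15)/(-189 + n(-3, 8)) = 233/(-401) + (-3*(-5 + 6*(-5))**2)/(-189 + 8) = 233*(-1/401) - 3*(-5 - 30)**2/(-181) = -233/401 - 3*(-35)**2*(-1/181) = -233/401 - 3*1225*(-1/181) = -233/401 - 3675*(-1/181) = -233/401 + 3675/181 = 1431502/72581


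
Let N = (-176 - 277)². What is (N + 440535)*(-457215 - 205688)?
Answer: -428065634832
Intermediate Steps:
N = 205209 (N = (-453)² = 205209)
(N + 440535)*(-457215 - 205688) = (205209 + 440535)*(-457215 - 205688) = 645744*(-662903) = -428065634832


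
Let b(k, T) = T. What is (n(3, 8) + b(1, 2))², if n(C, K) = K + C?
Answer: 169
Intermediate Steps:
n(C, K) = C + K
(n(3, 8) + b(1, 2))² = ((3 + 8) + 2)² = (11 + 2)² = 13² = 169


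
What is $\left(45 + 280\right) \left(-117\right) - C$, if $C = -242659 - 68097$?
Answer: $272731$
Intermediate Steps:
$C = -310756$ ($C = -242659 - 68097 = -310756$)
$\left(45 + 280\right) \left(-117\right) - C = \left(45 + 280\right) \left(-117\right) - -310756 = 325 \left(-117\right) + 310756 = -38025 + 310756 = 272731$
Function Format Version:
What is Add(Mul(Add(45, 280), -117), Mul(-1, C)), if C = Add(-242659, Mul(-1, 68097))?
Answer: 272731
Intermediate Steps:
C = -310756 (C = Add(-242659, -68097) = -310756)
Add(Mul(Add(45, 280), -117), Mul(-1, C)) = Add(Mul(Add(45, 280), -117), Mul(-1, -310756)) = Add(Mul(325, -117), 310756) = Add(-38025, 310756) = 272731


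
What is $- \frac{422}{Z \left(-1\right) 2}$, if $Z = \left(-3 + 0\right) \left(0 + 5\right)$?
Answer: $- \frac{211}{15} \approx -14.067$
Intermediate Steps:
$Z = -15$ ($Z = \left(-3\right) 5 = -15$)
$- \frac{422}{Z \left(-1\right) 2} = - \frac{422}{\left(-15\right) \left(-1\right) 2} = - \frac{422}{15 \cdot 2} = - \frac{422}{30} = \left(-422\right) \frac{1}{30} = - \frac{211}{15}$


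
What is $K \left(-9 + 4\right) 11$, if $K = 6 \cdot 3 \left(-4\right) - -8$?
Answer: $3520$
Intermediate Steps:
$K = -64$ ($K = 18 \left(-4\right) + 8 = -72 + 8 = -64$)
$K \left(-9 + 4\right) 11 = - 64 \left(-9 + 4\right) 11 = - 64 \left(\left(-5\right) 11\right) = \left(-64\right) \left(-55\right) = 3520$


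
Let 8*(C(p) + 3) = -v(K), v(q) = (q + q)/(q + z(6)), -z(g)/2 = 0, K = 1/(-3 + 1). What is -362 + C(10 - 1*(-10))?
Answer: -1461/4 ≈ -365.25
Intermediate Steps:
K = -½ (K = 1/(-2) = -½ ≈ -0.50000)
z(g) = 0 (z(g) = -2*0 = 0)
v(q) = 2 (v(q) = (q + q)/(q + 0) = (2*q)/q = 2)
C(p) = -13/4 (C(p) = -3 + (-1*2)/8 = -3 + (⅛)*(-2) = -3 - ¼ = -13/4)
-362 + C(10 - 1*(-10)) = -362 - 13/4 = -1461/4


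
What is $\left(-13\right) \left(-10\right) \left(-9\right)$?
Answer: $-1170$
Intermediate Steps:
$\left(-13\right) \left(-10\right) \left(-9\right) = 130 \left(-9\right) = -1170$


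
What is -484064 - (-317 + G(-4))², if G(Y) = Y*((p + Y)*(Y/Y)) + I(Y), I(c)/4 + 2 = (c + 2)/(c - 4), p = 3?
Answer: -586464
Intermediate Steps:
I(c) = -8 + 4*(2 + c)/(-4 + c) (I(c) = -8 + 4*((c + 2)/(c - 4)) = -8 + 4*((2 + c)/(-4 + c)) = -8 + 4*(2 + c)/(-4 + c))
G(Y) = Y*(3 + Y) + 4*(10 - Y)/(-4 + Y) (G(Y) = Y*((3 + Y)*(Y/Y)) + 4*(10 - Y)/(-4 + Y) = Y*((3 + Y)*1) + 4*(10 - Y)/(-4 + Y) = Y*(3 + Y) + 4*(10 - Y)/(-4 + Y))
-484064 - (-317 + G(-4))² = -484064 - (-317 + (40 + (-4)³ - 1*(-4)² - 16*(-4))/(-4 - 4))² = -484064 - (-317 + (40 - 64 - 1*16 + 64)/(-8))² = -484064 - (-317 - (40 - 64 - 16 + 64)/8)² = -484064 - (-317 - ⅛*24)² = -484064 - (-317 - 3)² = -484064 - 1*(-320)² = -484064 - 1*102400 = -484064 - 102400 = -586464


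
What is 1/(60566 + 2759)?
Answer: 1/63325 ≈ 1.5792e-5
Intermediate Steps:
1/(60566 + 2759) = 1/63325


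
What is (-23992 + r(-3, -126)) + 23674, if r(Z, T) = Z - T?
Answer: -195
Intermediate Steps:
(-23992 + r(-3, -126)) + 23674 = (-23992 + (-3 - 1*(-126))) + 23674 = (-23992 + (-3 + 126)) + 23674 = (-23992 + 123) + 23674 = -23869 + 23674 = -195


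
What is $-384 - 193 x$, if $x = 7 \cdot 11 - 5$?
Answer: $-14280$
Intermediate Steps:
$x = 72$ ($x = 77 - 5 = 72$)
$-384 - 193 x = -384 - 13896 = -14280$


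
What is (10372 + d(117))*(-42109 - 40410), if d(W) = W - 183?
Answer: -850440814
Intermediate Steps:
d(W) = -183 + W
(10372 + d(117))*(-42109 - 40410) = (10372 + (-183 + 117))*(-42109 - 40410) = (10372 - 66)*(-82519) = 10306*(-82519) = -850440814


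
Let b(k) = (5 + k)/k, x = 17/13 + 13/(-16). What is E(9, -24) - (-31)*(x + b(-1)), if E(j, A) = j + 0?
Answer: -20727/208 ≈ -99.649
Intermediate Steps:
x = 103/208 (x = 17*(1/13) + 13*(-1/16) = 17/13 - 13/16 = 103/208 ≈ 0.49519)
E(j, A) = j
b(k) = (5 + k)/k
E(9, -24) - (-31)*(x + b(-1)) = 9 - (-31)*(103/208 + (5 - 1)/(-1)) = 9 - (-31)*(103/208 - 1*4) = 9 - (-31)*(103/208 - 4) = 9 - (-31)*(-729)/208 = 9 - 1*22599/208 = 9 - 22599/208 = -20727/208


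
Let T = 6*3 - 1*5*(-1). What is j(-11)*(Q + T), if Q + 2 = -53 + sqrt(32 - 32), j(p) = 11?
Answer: -352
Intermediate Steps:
T = 23 (T = 18 - 5*(-1) = 18 + 5 = 23)
Q = -55 (Q = -2 + (-53 + sqrt(32 - 32)) = -2 + (-53 + sqrt(0)) = -2 + (-53 + 0) = -2 - 53 = -55)
j(-11)*(Q + T) = 11*(-55 + 23) = 11*(-32) = -352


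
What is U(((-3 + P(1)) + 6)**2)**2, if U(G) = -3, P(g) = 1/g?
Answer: 9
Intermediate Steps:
U(((-3 + P(1)) + 6)**2)**2 = (-3)**2 = 9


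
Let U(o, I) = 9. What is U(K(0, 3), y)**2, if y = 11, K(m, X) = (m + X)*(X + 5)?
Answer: 81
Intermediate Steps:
K(m, X) = (5 + X)*(X + m) (K(m, X) = (X + m)*(5 + X) = (5 + X)*(X + m))
U(K(0, 3), y)**2 = 9**2 = 81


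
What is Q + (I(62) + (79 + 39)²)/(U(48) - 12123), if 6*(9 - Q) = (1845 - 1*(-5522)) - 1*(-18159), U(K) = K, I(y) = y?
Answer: -7325198/1725 ≈ -4246.5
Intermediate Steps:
Q = -12736/3 (Q = 9 - ((1845 - 1*(-5522)) - 1*(-18159))/6 = 9 - ((1845 + 5522) + 18159)/6 = 9 - (7367 + 18159)/6 = 9 - ⅙*25526 = 9 - 12763/3 = -12736/3 ≈ -4245.3)
Q + (I(62) + (79 + 39)²)/(U(48) - 12123) = -12736/3 + (62 + (79 + 39)²)/(48 - 12123) = -12736/3 + (62 + 118²)/(-12075) = -12736/3 + (62 + 13924)*(-1/12075) = -12736/3 + 13986*(-1/12075) = -12736/3 - 666/575 = -7325198/1725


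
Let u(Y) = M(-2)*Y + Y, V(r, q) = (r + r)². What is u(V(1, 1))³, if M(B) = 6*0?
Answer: 64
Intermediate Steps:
M(B) = 0
V(r, q) = 4*r² (V(r, q) = (2*r)² = 4*r²)
u(Y) = Y (u(Y) = 0*Y + Y = 0 + Y = Y)
u(V(1, 1))³ = (4*1²)³ = (4*1)³ = 4³ = 64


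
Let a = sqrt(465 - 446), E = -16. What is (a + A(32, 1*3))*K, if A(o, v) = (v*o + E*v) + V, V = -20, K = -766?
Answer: -21448 - 766*sqrt(19) ≈ -24787.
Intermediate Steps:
a = sqrt(19) ≈ 4.3589
A(o, v) = -20 - 16*v + o*v (A(o, v) = (v*o - 16*v) - 20 = (o*v - 16*v) - 20 = (-16*v + o*v) - 20 = -20 - 16*v + o*v)
(a + A(32, 1*3))*K = (sqrt(19) + (-20 - 16*3 + 32*(1*3)))*(-766) = (sqrt(19) + (-20 - 16*3 + 32*3))*(-766) = (sqrt(19) + (-20 - 48 + 96))*(-766) = (sqrt(19) + 28)*(-766) = (28 + sqrt(19))*(-766) = -21448 - 766*sqrt(19)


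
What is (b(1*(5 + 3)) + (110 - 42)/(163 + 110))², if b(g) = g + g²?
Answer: 389036176/74529 ≈ 5219.9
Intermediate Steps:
(b(1*(5 + 3)) + (110 - 42)/(163 + 110))² = ((1*(5 + 3))*(1 + 1*(5 + 3)) + (110 - 42)/(163 + 110))² = ((1*8)*(1 + 1*8) + 68/273)² = (8*(1 + 8) + 68*(1/273))² = (8*9 + 68/273)² = (72 + 68/273)² = (19724/273)² = 389036176/74529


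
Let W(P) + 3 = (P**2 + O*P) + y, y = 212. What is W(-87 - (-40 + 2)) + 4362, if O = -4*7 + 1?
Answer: 8295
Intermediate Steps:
O = -27 (O = -28 + 1 = -27)
W(P) = 209 + P**2 - 27*P (W(P) = -3 + ((P**2 - 27*P) + 212) = -3 + (212 + P**2 - 27*P) = 209 + P**2 - 27*P)
W(-87 - (-40 + 2)) + 4362 = (209 + (-87 - (-40 + 2))**2 - 27*(-87 - (-40 + 2))) + 4362 = (209 + (-87 - 1*(-38))**2 - 27*(-87 - 1*(-38))) + 4362 = (209 + (-87 + 38)**2 - 27*(-87 + 38)) + 4362 = (209 + (-49)**2 - 27*(-49)) + 4362 = (209 + 2401 + 1323) + 4362 = 3933 + 4362 = 8295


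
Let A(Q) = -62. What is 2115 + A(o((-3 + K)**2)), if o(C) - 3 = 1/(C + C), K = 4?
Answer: 2053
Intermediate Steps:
o(C) = 3 + 1/(2*C) (o(C) = 3 + 1/(C + C) = 3 + 1/(2*C))
2115 + A(o((-3 + K)**2)) = 2115 - 62 = 2053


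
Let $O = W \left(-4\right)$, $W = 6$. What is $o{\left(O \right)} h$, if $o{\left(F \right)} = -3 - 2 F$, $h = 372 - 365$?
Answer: $315$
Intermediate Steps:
$O = -24$ ($O = 6 \left(-4\right) = -24$)
$h = 7$ ($h = 372 - 365 = 7$)
$o{\left(O \right)} h = \left(-3 - -48\right) 7 = \left(-3 + 48\right) 7 = 45 \cdot 7 = 315$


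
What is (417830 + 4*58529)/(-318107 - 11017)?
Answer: -325973/164562 ≈ -1.9809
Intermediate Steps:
(417830 + 4*58529)/(-318107 - 11017) = (417830 + 234116)/(-329124) = 651946*(-1/329124) = -325973/164562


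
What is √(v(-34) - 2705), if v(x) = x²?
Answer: I*√1549 ≈ 39.357*I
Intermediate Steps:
√(v(-34) - 2705) = √((-34)² - 2705) = √(1156 - 2705) = √(-1549) = I*√1549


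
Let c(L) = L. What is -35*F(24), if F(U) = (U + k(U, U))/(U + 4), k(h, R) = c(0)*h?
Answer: -30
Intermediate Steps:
k(h, R) = 0 (k(h, R) = 0*h = 0)
F(U) = U/(4 + U) (F(U) = (U + 0)/(U + 4) = U/(4 + U))
-35*F(24) = -840/(4 + 24) = -840/28 = -35*6/7 = -30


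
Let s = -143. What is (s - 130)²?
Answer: 74529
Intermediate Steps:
(s - 130)² = (-143 - 130)² = (-273)² = 74529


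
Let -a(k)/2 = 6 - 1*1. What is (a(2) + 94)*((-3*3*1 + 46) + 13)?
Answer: 4200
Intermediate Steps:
a(k) = -10 (a(k) = -2*(6 - 1*1) = -2*(6 - 1) = -2*5 = -10)
(a(2) + 94)*((-3*3*1 + 46) + 13) = (-10 + 94)*((-3*3*1 + 46) + 13) = 84*((-9*1 + 46) + 13) = 84*((-9 + 46) + 13) = 84*(37 + 13) = 84*50 = 4200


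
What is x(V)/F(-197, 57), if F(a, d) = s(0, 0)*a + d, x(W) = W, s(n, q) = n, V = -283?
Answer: -283/57 ≈ -4.9649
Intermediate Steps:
F(a, d) = d (F(a, d) = 0*a + d = 0 + d = d)
x(V)/F(-197, 57) = -283/57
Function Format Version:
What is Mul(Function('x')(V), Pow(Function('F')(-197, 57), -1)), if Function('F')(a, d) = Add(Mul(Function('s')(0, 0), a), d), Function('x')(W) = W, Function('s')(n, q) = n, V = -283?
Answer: Rational(-283, 57) ≈ -4.9649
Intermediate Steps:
Function('F')(a, d) = d (Function('F')(a, d) = Add(Mul(0, a), d) = Add(0, d) = d)
Mul(Function('x')(V), Pow(Function('F')(-197, 57), -1)) = Mul(-283, Pow(57, -1)) = Mul(-283, Rational(1, 57)) = Rational(-283, 57)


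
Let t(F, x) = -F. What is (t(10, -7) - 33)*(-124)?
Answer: 5332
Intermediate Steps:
(t(10, -7) - 33)*(-124) = (-1*10 - 33)*(-124) = (-10 - 33)*(-124) = -43*(-124) = 5332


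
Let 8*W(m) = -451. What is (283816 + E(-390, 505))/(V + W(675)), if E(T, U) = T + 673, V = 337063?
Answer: 2272792/2696053 ≈ 0.84301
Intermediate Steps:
W(m) = -451/8 (W(m) = (⅛)*(-451) = -451/8)
E(T, U) = 673 + T
(283816 + E(-390, 505))/(V + W(675)) = (283816 + (673 - 390))/(337063 - 451/8) = (283816 + 283)/(2696053/8) = 284099*(8/2696053) = 2272792/2696053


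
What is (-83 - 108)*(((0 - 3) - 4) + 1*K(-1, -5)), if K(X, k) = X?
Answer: 1528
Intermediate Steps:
(-83 - 108)*(((0 - 3) - 4) + 1*K(-1, -5)) = (-83 - 108)*(((0 - 3) - 4) + 1*(-1)) = -191*((-3 - 4) - 1) = -191*(-7 - 1) = -191*(-8) = 1528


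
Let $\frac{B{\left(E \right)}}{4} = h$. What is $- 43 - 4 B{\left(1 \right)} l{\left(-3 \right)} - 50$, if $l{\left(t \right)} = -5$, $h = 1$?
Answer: $-3490$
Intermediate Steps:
$B{\left(E \right)} = 4$ ($B{\left(E \right)} = 4 \cdot 1 = 4$)
$- 43 - 4 B{\left(1 \right)} l{\left(-3 \right)} - 50 = - 43 \left(-4\right) 4 \left(-5\right) - 50 = - 43 \left(\left(-16\right) \left(-5\right)\right) - 50 = \left(-43\right) 80 - 50 = -3440 - 50 = -3490$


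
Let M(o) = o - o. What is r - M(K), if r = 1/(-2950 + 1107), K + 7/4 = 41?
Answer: -1/1843 ≈ -0.00054259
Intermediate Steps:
K = 157/4 (K = -7/4 + 41 = 157/4 ≈ 39.250)
M(o) = 0
r = -1/1843 (r = 1/(-1843) = -1/1843 ≈ -0.00054259)
r - M(K) = -1/1843 - 1*0 = -1/1843 + 0 = -1/1843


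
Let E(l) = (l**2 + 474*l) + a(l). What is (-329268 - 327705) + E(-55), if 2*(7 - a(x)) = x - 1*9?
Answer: -679979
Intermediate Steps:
a(x) = 23/2 - x/2 (a(x) = 7 - (x - 1*9)/2 = 7 - (x - 9)/2 = 7 - (-9 + x)/2 = 7 + (9/2 - x/2) = 23/2 - x/2)
E(l) = 23/2 + l**2 + 947*l/2 (E(l) = (l**2 + 474*l) + (23/2 - l/2) = 23/2 + l**2 + 947*l/2)
(-329268 - 327705) + E(-55) = (-329268 - 327705) + (23/2 + (-55)**2 + (947/2)*(-55)) = -656973 + (23/2 + 3025 - 52085/2) = -656973 - 23006 = -679979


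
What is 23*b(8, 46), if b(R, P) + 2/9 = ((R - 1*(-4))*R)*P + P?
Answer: 923588/9 ≈ 1.0262e+5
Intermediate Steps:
b(R, P) = -2/9 + P + P*R*(4 + R) (b(R, P) = -2/9 + (((R - 1*(-4))*R)*P + P) = -2/9 + (((R + 4)*R)*P + P) = -2/9 + (((4 + R)*R)*P + P) = -2/9 + ((R*(4 + R))*P + P) = -2/9 + (P*R*(4 + R) + P) = -2/9 + (P + P*R*(4 + R)) = -2/9 + P + P*R*(4 + R))
23*b(8, 46) = 23*(-2/9 + 46 + 46*8**2 + 4*46*8) = 23*(-2/9 + 46 + 46*64 + 1472) = 23*(-2/9 + 46 + 2944 + 1472) = 23*(40156/9) = 923588/9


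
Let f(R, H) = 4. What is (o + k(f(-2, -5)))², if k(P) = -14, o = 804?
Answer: 624100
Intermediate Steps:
(o + k(f(-2, -5)))² = (804 - 14)² = 790² = 624100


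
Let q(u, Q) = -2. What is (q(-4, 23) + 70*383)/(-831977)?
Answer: -26808/831977 ≈ -0.032222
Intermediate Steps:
(q(-4, 23) + 70*383)/(-831977) = (-2 + 70*383)/(-831977) = (-2 + 26810)*(-1/831977) = 26808*(-1/831977) = -26808/831977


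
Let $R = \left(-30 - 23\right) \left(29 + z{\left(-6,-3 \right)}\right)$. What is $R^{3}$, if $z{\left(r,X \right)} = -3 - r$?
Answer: $-4878401536$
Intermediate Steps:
$R = -1696$ ($R = \left(-30 - 23\right) \left(29 - -3\right) = - 53 \left(29 + \left(-3 + 6\right)\right) = - 53 \left(29 + 3\right) = \left(-53\right) 32 = -1696$)
$R^{3} = \left(-1696\right)^{3} = -4878401536$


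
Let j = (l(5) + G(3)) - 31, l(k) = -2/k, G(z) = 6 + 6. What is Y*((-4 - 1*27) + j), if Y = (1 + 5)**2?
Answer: -9072/5 ≈ -1814.4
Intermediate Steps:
G(z) = 12
Y = 36 (Y = 6**2 = 36)
j = -97/5 (j = (-2/5 + 12) - 31 = 58/5 - 31 = -97/5 ≈ -19.400)
Y*((-4 - 1*27) + j) = 36*((-4 - 1*27) - 97/5) = 36*((-4 - 27) - 97/5) = 36*(-31 - 97/5) = 36*(-252/5) = -9072/5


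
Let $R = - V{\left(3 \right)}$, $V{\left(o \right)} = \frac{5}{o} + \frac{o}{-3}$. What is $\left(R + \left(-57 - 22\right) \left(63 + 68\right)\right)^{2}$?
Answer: $\frac{964040401}{9} \approx 1.0712 \cdot 10^{8}$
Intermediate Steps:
$V{\left(o \right)} = \frac{5}{o} - \frac{o}{3}$ ($V{\left(o \right)} = \frac{5}{o} + o \left(- \frac{1}{3}\right) = \frac{5}{o} - \frac{o}{3}$)
$R = - \frac{2}{3}$ ($R = - (\frac{5}{3} - 1) = \left(-1\right) \frac{2}{3} = - \frac{2}{3} \approx -0.66667$)
$\left(R + \left(-57 - 22\right) \left(63 + 68\right)\right)^{2} = \left(- \frac{2}{3} + \left(-57 - 22\right) \left(63 + 68\right)\right)^{2} = \left(- \frac{2}{3} - 10349\right)^{2} = \left(- \frac{31049}{3}\right)^{2} = \frac{964040401}{9}$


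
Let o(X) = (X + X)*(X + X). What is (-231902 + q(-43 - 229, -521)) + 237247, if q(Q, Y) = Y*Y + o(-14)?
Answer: 277570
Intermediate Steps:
o(X) = 4*X² (o(X) = (2*X)*(2*X) = 4*X²)
q(Q, Y) = 784 + Y² (q(Q, Y) = Y*Y + 4*(-14)² = Y² + 4*196 = Y² + 784 = 784 + Y²)
(-231902 + q(-43 - 229, -521)) + 237247 = (-231902 + (784 + (-521)²)) + 237247 = (-231902 + (784 + 271441)) + 237247 = (-231902 + 272225) + 237247 = 40323 + 237247 = 277570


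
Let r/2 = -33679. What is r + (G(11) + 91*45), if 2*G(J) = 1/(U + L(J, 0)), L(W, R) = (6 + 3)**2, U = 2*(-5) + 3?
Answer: -9362923/148 ≈ -63263.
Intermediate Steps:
r = -67358 (r = 2*(-33679) = -67358)
U = -7 (U = -10 + 3 = -7)
L(W, R) = 81 (L(W, R) = 9**2 = 81)
G(J) = 1/148 (G(J) = 1/(2*(-7 + 81)) = (1/2)/74 = (1/2)*(1/74) = 1/148)
r + (G(11) + 91*45) = -67358 + (1/148 + 91*45) = -67358 + (1/148 + 4095) = -67358 + 606061/148 = -9362923/148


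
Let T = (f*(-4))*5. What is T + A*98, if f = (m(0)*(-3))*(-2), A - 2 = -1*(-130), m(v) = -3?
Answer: 13296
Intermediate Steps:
A = 132 (A = 2 - 1*(-130) = 2 + 130 = 132)
f = -18 (f = -3*(-3)*(-2) = 9*(-2) = -18)
T = 360 (T = -18*(-4)*5 = 72*5 = 360)
T + A*98 = 360 + 132*98 = 360 + 12936 = 13296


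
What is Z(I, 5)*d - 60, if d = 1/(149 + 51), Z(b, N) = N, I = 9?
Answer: -2399/40 ≈ -59.975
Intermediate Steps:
d = 1/200 ≈ 0.0050000
Z(I, 5)*d - 60 = 5*(1/200) - 60 = 1/40 - 60 = -2399/40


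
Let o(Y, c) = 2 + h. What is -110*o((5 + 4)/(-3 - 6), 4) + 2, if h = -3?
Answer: 112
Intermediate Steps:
o(Y, c) = -1 (o(Y, c) = 2 - 3 = -1)
-110*o((5 + 4)/(-3 - 6), 4) + 2 = -110*(-1) + 2 = 110 + 2 = 112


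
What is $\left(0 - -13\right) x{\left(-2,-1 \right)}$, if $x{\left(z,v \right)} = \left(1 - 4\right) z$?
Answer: $78$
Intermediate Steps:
$x{\left(z,v \right)} = - 3 z$
$\left(0 - -13\right) x{\left(-2,-1 \right)} = \left(0 - -13\right) \left(\left(-3\right) \left(-2\right)\right) = \left(0 + 13\right) 6 = 13 \cdot 6 = 78$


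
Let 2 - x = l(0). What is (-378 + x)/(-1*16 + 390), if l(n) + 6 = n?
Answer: -185/187 ≈ -0.98930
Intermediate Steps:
l(n) = -6 + n
x = 8 (x = 2 - (-6 + 0) = 2 - 1*(-6) = 2 + 6 = 8)
(-378 + x)/(-1*16 + 390) = (-378 + 8)/(-1*16 + 390) = -370/(-16 + 390) = -370/374 = -370*1/374 = -185/187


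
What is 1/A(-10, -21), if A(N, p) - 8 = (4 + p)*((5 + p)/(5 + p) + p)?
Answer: 1/348 ≈ 0.0028736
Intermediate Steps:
A(N, p) = 8 + (1 + p)*(4 + p) (A(N, p) = 8 + (4 + p)*((5 + p)/(5 + p) + p) = 8 + (4 + p)*(1 + p) = 8 + (1 + p)*(4 + p))
1/A(-10, -21) = 1/(12 + (-21)² + 5*(-21)) = 1/(12 + 441 - 105) = 1/348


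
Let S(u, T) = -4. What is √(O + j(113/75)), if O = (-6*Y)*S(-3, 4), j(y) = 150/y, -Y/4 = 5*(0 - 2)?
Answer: √13529490/113 ≈ 32.551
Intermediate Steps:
Y = 40 (Y = -20*(0 - 2) = -20*(-2) = -4*(-10) = 40)
O = 960 (O = -6*40*(-4) = -240*(-4) = 960)
√(O + j(113/75)) = √(960 + 150/((113/75))) = √(960 + 150/((113*(1/75)))) = √(960 + 150/(113/75)) = √(960 + 150*(75/113)) = √(960 + 11250/113) = √(119730/113) = √13529490/113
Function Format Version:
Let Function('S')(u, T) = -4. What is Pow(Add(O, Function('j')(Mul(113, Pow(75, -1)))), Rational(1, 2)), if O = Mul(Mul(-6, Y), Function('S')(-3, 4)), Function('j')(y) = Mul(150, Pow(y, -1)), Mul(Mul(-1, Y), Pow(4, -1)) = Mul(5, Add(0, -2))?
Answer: Mul(Rational(1, 113), Pow(13529490, Rational(1, 2))) ≈ 32.551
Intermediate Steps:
Y = 40 (Y = Mul(-4, Mul(5, Add(0, -2))) = Mul(-4, Mul(5, -2)) = Mul(-4, -10) = 40)
O = 960 (O = Mul(Mul(-6, 40), -4) = Mul(-240, -4) = 960)
Pow(Add(O, Function('j')(Mul(113, Pow(75, -1)))), Rational(1, 2)) = Pow(Add(960, Mul(150, Pow(Mul(113, Pow(75, -1)), -1))), Rational(1, 2)) = Pow(Add(960, Mul(150, Pow(Mul(113, Rational(1, 75)), -1))), Rational(1, 2)) = Pow(Add(960, Mul(150, Pow(Rational(113, 75), -1))), Rational(1, 2)) = Pow(Add(960, Mul(150, Rational(75, 113))), Rational(1, 2)) = Pow(Add(960, Rational(11250, 113)), Rational(1, 2)) = Pow(Rational(119730, 113), Rational(1, 2)) = Mul(Rational(1, 113), Pow(13529490, Rational(1, 2)))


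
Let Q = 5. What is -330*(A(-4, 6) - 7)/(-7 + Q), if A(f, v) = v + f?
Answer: -825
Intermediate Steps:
A(f, v) = f + v
-330*(A(-4, 6) - 7)/(-7 + Q) = -330*((-4 + 6) - 7)/(-7 + 5) = -330*(2 - 7)/(-2) = -(-1650)*(-1)/2 = -330*5/2 = -825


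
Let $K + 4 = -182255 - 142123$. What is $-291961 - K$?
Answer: $32421$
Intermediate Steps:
$K = -324382$ ($K = -4 - 324378 = -324382$)
$-291961 - K = -291961 - -324382 = -291961 + 324382 = 32421$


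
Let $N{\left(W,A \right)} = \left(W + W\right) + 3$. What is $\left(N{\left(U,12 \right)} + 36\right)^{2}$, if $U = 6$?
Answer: $2601$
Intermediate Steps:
$N{\left(W,A \right)} = 3 + 2 W$ ($N{\left(W,A \right)} = 2 W + 3 = 3 + 2 W$)
$\left(N{\left(U,12 \right)} + 36\right)^{2} = \left(\left(3 + 2 \cdot 6\right) + 36\right)^{2} = \left(\left(3 + 12\right) + 36\right)^{2} = \left(15 + 36\right)^{2} = 51^{2} = 2601$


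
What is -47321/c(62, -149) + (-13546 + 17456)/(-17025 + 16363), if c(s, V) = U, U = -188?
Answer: 15295711/62228 ≈ 245.80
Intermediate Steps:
c(s, V) = -188
-47321/c(62, -149) + (-13546 + 17456)/(-17025 + 16363) = -47321/(-188) + (-13546 + 17456)/(-17025 + 16363) = -47321*(-1/188) + 3910/(-662) = 47321/188 + 3910*(-1/662) = 47321/188 - 1955/331 = 15295711/62228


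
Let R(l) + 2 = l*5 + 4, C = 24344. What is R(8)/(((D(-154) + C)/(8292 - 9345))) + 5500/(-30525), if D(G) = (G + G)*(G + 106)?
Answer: -2845823/2171604 ≈ -1.3105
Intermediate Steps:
R(l) = 2 + 5*l (R(l) = -2 + (l*5 + 4) = -2 + (5*l + 4) = -2 + (4 + 5*l) = 2 + 5*l)
D(G) = 2*G*(106 + G) (D(G) = (2*G)*(106 + G) = 2*G*(106 + G))
R(8)/(((D(-154) + C)/(8292 - 9345))) + 5500/(-30525) = (2 + 5*8)/(((2*(-154)*(106 - 154) + 24344)/(8292 - 9345))) + 5500/(-30525) = (2 + 40)/(((2*(-154)*(-48) + 24344)/(-1053))) + 5500*(-1/30525) = 42/(((14784 + 24344)*(-1/1053))) - 20/111 = 42/((39128*(-1/1053))) - 20/111 = 42/(-39128/1053) - 20/111 = 42*(-1053/39128) - 20/111 = -22113/19564 - 20/111 = -2845823/2171604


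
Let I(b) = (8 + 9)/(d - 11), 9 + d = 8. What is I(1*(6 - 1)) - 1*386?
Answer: -4649/12 ≈ -387.42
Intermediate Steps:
d = -1 (d = -9 + 8 = -1)
I(b) = -17/12 (I(b) = (8 + 9)/(-1 - 11) = 17/(-12) = 17*(-1/12) = -17/12)
I(1*(6 - 1)) - 1*386 = -17/12 - 1*386 = -17/12 - 386 = -4649/12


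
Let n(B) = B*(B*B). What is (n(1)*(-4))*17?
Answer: -68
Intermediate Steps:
n(B) = B**3 (n(B) = B*B**2 = B**3)
(n(1)*(-4))*17 = (1**3*(-4))*17 = (1*(-4))*17 = -4*17 = -68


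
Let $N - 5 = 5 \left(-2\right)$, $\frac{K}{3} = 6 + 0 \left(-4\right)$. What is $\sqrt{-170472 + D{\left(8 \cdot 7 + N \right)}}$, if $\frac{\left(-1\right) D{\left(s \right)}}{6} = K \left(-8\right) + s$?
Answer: $i \sqrt{169914} \approx 412.21 i$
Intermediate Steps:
$K = 18$ ($K = 3 \left(6 + 0 \left(-4\right)\right) = 3 \left(6 + 0\right) = 3 \cdot 6 = 18$)
$N = -5$ ($N = 5 + 5 \left(-2\right) = 5 - 10 = -5$)
$D{\left(s \right)} = 864 - 6 s$ ($D{\left(s \right)} = - 6 \left(18 \left(-8\right) + s\right) = - 6 \left(-144 + s\right) = 864 - 6 s$)
$\sqrt{-170472 + D{\left(8 \cdot 7 + N \right)}} = \sqrt{-170472 + \left(864 - 6 \left(8 \cdot 7 - 5\right)\right)} = \sqrt{-170472 + \left(864 - 6 \left(56 - 5\right)\right)} = \sqrt{-170472 + \left(864 - 306\right)} = \sqrt{-170472 + 558} = \sqrt{-169914} = i \sqrt{169914}$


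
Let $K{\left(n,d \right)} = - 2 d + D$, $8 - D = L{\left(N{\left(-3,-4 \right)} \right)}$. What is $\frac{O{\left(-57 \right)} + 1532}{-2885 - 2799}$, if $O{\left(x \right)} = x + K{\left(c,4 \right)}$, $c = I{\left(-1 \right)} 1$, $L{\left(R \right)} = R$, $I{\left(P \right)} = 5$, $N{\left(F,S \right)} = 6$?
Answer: $- \frac{1469}{5684} \approx -0.25844$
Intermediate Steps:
$D = 2$ ($D = 8 - 6 = 2$)
$c = 5$ ($c = 5 \cdot 1 = 5$)
$K{\left(n,d \right)} = 2 - 2 d$ ($K{\left(n,d \right)} = - 2 d + 2 = 2 - 2 d$)
$O{\left(x \right)} = -6 + x$ ($O{\left(x \right)} = x + \left(2 - 8\right) = x - 6 = -6 + x$)
$\frac{O{\left(-57 \right)} + 1532}{-2885 - 2799} = \frac{\left(-6 - 57\right) + 1532}{-2885 - 2799} = \frac{-63 + 1532}{-5684} = 1469 \left(- \frac{1}{5684}\right) = - \frac{1469}{5684}$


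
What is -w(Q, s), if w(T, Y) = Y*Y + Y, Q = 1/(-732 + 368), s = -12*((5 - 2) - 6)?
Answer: -1332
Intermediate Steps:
s = 36 (s = -12*(3 - 6) = -12*(-3) = 36)
Q = -1/364 (Q = 1/(-364) = -1/364 ≈ -0.0027473)
w(T, Y) = Y + Y² (w(T, Y) = Y² + Y = Y + Y²)
-w(Q, s) = -36*(1 + 36) = -36*37 = -1*1332 = -1332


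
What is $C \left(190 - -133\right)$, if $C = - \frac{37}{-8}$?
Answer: $\frac{11951}{8} \approx 1493.9$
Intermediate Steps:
$C = \frac{37}{8}$ ($C = \left(-37\right) \left(- \frac{1}{8}\right) = \frac{37}{8} \approx 4.625$)
$C \left(190 - -133\right) = \frac{37 \left(190 - -133\right)}{8} = \frac{37 \left(190 + 133\right)}{8} = \frac{37}{8} \cdot 323 = \frac{11951}{8}$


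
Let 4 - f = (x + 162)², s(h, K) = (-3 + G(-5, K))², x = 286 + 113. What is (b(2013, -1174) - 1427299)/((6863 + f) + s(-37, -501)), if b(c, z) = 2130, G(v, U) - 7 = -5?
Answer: 1425169/307853 ≈ 4.6294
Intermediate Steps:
G(v, U) = 2 (G(v, U) = 7 - 5 = 2)
x = 399
s(h, K) = 1 (s(h, K) = (-3 + 2)² = (-1)² = 1)
f = -314717 (f = 4 - (399 + 162)² = 4 - 1*561² = 4 - 1*314721 = 4 - 314721 = -314717)
(b(2013, -1174) - 1427299)/((6863 + f) + s(-37, -501)) = (2130 - 1427299)/((6863 - 314717) + 1) = -1425169/(-307854 + 1) = -1425169/(-307853) = -1425169*(-1/307853) = 1425169/307853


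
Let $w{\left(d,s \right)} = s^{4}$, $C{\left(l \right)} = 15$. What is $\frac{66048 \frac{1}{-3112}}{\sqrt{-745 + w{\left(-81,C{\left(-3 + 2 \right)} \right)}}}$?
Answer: $- \frac{48 \sqrt{12470}}{56405} \approx -0.095029$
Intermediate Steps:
$\frac{66048 \frac{1}{-3112}}{\sqrt{-745 + w{\left(-81,C{\left(-3 + 2 \right)} \right)}}} = \frac{66048 \frac{1}{-3112}}{\sqrt{-745 + 15^{4}}} = \frac{66048 \left(- \frac{1}{3112}\right)}{\sqrt{-745 + 50625}} = - \frac{8256}{389 \sqrt{49880}} = - \frac{8256}{389 \cdot 2 \sqrt{12470}} = - \frac{8256 \frac{\sqrt{12470}}{24940}}{389} = - \frac{48 \sqrt{12470}}{56405}$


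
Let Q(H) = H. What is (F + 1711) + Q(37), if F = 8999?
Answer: 10747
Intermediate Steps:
(F + 1711) + Q(37) = (8999 + 1711) + 37 = 10710 + 37 = 10747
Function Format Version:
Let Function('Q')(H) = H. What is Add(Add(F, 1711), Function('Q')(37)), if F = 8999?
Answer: 10747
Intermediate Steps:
Add(Add(F, 1711), Function('Q')(37)) = Add(Add(8999, 1711), 37) = Add(10710, 37) = 10747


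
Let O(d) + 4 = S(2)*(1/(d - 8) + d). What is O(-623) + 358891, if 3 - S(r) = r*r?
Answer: 226850811/631 ≈ 3.5951e+5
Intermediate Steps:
S(r) = 3 - r**2 (S(r) = 3 - r*r = 3 - r**2)
O(d) = -4 - d - 1/(-8 + d) (O(d) = -4 + (3 - 1*2**2)*(1/(d - 8) + d) = -4 + (3 - 1*4)*(1/(-8 + d) + d) = -4 + (3 - 4)*(d + 1/(-8 + d)) = -4 - (d + 1/(-8 + d)) = -4 + (-d - 1/(-8 + d)) = -4 - d - 1/(-8 + d))
O(-623) + 358891 = (31 - 1*(-623)**2 + 4*(-623))/(-8 - 623) + 358891 = (31 - 1*388129 - 2492)/(-631) + 358891 = -(31 - 388129 - 2492)/631 + 358891 = -1/631*(-390590) + 358891 = 390590/631 + 358891 = 226850811/631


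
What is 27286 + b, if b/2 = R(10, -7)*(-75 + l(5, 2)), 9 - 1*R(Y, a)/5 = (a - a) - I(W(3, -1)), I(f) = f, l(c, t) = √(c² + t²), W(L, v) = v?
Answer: 21286 + 80*√29 ≈ 21717.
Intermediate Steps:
R(Y, a) = 40 (R(Y, a) = 45 - 5*((a - a) - 1*(-1)) = 45 - 5*(0 + 1) = 45 - 5*1 = 45 - 5 = 40)
b = -6000 + 80*√29 (b = 2*(40*(-75 + √(5² + 2²))) = 2*(40*(-75 + √(25 + 4))) = 2*(40*(-75 + √29)) = 2*(-3000 + 40*√29) = -6000 + 80*√29 ≈ -5569.2)
27286 + b = 27286 + (-6000 + 80*√29) = 21286 + 80*√29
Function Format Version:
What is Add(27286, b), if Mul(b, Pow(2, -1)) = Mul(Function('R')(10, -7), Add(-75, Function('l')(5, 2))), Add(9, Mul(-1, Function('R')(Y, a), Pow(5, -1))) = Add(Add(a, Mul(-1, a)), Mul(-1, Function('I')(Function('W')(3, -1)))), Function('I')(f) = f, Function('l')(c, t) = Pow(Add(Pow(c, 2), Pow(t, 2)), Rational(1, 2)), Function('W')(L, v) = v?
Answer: Add(21286, Mul(80, Pow(29, Rational(1, 2)))) ≈ 21717.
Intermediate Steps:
Function('R')(Y, a) = 40 (Function('R')(Y, a) = Add(45, Mul(-5, Add(Add(a, Mul(-1, a)), Mul(-1, -1)))) = Add(45, Mul(-5, Add(0, 1))) = Add(45, Mul(-5, 1)) = Add(45, -5) = 40)
b = Add(-6000, Mul(80, Pow(29, Rational(1, 2)))) (b = Mul(2, Mul(40, Add(-75, Pow(Add(Pow(5, 2), Pow(2, 2)), Rational(1, 2))))) = Mul(2, Mul(40, Add(-75, Pow(Add(25, 4), Rational(1, 2))))) = Mul(2, Mul(40, Add(-75, Pow(29, Rational(1, 2))))) = Mul(2, Add(-3000, Mul(40, Pow(29, Rational(1, 2))))) = Add(-6000, Mul(80, Pow(29, Rational(1, 2)))) ≈ -5569.2)
Add(27286, b) = Add(27286, Add(-6000, Mul(80, Pow(29, Rational(1, 2))))) = Add(21286, Mul(80, Pow(29, Rational(1, 2))))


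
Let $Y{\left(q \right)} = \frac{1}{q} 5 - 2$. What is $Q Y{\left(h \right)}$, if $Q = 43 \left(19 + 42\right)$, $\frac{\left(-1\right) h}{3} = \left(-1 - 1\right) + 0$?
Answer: $- \frac{18361}{6} \approx -3060.2$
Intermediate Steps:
$h = 6$ ($h = - 3 \left(\left(-1 - 1\right) + 0\right) = - 3 \left(-2 + 0\right) = \left(-3\right) \left(-2\right) = 6$)
$Y{\left(q \right)} = -2 + \frac{5}{q}$ ($Y{\left(q \right)} = \frac{5}{q} - 2 = -2 + \frac{5}{q}$)
$Q = 2623$ ($Q = 43 \cdot 61 = 2623$)
$Q Y{\left(h \right)} = 2623 \left(-2 + \frac{5}{6}\right) = 2623 \left(- \frac{7}{6}\right) = - \frac{18361}{6}$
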